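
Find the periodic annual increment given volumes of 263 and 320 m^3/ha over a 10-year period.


PAI = (V2 - V1) / period = (320 - 263) / 10 = 57 / 10 = 5.70 m^3/ha/yr

5.70 m^3/ha/yr


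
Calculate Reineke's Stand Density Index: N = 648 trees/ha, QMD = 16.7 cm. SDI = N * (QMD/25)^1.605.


QMD/25 = 16.7/25 = 0.668
(0.668)^1.605 = exp(1.605 * ln(0.668)) = exp(1.605 * (-0.403467)) = exp(-0.647565) = 0.523319
SDI = 648 * 0.523319 = 339.111 ≈ 339

339


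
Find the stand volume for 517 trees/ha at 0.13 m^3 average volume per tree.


V_stand = 517 * 0.13 = 67.21 ≈ 67.2 m^3/ha

67.2 m^3/ha


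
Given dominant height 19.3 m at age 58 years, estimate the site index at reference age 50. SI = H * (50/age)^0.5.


50/58 = 0.862069
(0.862069)^0.5 = 0.928477
SI = 19.3 * 0.928477 = 17.9196 ≈ 17.9 m

17.9 m


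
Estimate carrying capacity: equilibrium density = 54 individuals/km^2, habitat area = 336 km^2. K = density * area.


K = 54 * 336 = 18144 individuals

18144 individuals


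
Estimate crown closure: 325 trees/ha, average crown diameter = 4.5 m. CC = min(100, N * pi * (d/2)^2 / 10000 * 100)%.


(d/2)^2 = (4.5/2)^2 = 2.25^2 = 5.0625
Crown area = 3.141593 * 5.0625 = 15.9043 m^2
N * area / 10000 * 100 = 325 * 15.9043 / 10000 * 100 = 51.6890
CC = min(100, 51.6890) = 51.6890 ≈ 51.7%

51.7%


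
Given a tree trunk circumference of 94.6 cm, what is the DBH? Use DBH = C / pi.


DBH = C / pi = 94.6 / 3.141593 = 30.1121 ≈ 30.11 cm

30.11 cm


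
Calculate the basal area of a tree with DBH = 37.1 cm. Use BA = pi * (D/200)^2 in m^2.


D/200 = 37.1/200 = 0.1855 m
(D/200)^2 = 0.1855^2 = 0.03441025
BA = 3.141593 * 0.03441025 = 0.108103 ≈ 0.1081 m^2

0.1081 m^2


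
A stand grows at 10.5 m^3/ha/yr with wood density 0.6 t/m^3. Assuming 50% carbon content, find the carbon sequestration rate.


C = 10.5 * 0.6 * 0.5 = 3.15 t C/ha/yr

3.15 t C/ha/yr


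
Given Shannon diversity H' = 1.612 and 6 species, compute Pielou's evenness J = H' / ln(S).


ln(6) = 1.79176
J = H' / ln(S) = 1.612 / 1.79176 = 0.899674 ≈ 0.8997

0.8997


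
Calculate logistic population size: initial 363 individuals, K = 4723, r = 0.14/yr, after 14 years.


(K - N0)/N0 = (4723 - 363)/363 = 4360/363 = 12.0110
r*t = 0.14 * 14 = 1.96; exp(-1.96) = 0.140858
12.0110 * 0.140858 = 1.69185
1 + 1.69185 = 2.69185
N = 4723 / 2.69185 = 1754.56 ≈ 1755

1755


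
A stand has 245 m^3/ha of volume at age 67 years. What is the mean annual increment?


MAI = 245 / 67 = 3.6567 ≈ 3.66 m^3/ha/yr

3.66 m^3/ha/yr


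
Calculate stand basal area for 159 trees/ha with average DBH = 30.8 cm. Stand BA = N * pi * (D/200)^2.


(D/200)^2 = (30.8/200)^2 = 0.154^2 = 0.023716
Individual BA = 3.141593 * 0.023716 = 0.0745060 m^2
Stand BA = 159 * 0.0745060 = 11.8465 ≈ 11.85 m^2/ha

11.85 m^2/ha


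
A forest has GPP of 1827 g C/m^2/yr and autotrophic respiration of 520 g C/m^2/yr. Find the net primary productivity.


NPP = GPP - Ra = 1827 - 520 = 1307 g C/m^2/yr

1307 g C/m^2/yr


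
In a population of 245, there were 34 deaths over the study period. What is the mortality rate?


Mortality rate = 34 / 245 = 0.138776 ≈ 0.1388

0.1388


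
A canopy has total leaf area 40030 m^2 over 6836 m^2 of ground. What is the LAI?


LAI = 40030 / 6836 = 5.8558 ≈ 5.86

5.86


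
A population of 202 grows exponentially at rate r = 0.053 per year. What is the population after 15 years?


r*t = 0.053 * 15 = 0.795
exp(0.795) = 2.21444
N = 202 * 2.21444 = 447.317 ≈ 447

447


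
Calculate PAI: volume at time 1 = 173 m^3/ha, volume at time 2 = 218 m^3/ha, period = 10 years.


PAI = (V2 - V1) / period = (218 - 173) / 10 = 45 / 10 = 4.50 m^3/ha/yr

4.50 m^3/ha/yr


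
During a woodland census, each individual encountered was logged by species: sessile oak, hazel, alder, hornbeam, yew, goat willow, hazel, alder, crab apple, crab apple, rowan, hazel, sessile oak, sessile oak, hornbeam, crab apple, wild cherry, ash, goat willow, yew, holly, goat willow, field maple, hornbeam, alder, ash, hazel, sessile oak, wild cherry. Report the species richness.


Total individuals logged = 29
Distinct species (count of individuals): sessile oak (4), hazel (4), alder (3), hornbeam (3), yew (2), goat willow (3), crab apple (3), rowan (1), wild cherry (2), ash (2), holly (1), field maple (1)
Species richness = number of distinct species = 12

12


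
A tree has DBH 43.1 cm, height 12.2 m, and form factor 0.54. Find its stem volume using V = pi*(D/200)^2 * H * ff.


(D/200)^2 = (43.1/200)^2 = 0.2155^2 = 0.04644025
BA = 3.141593 * 0.04644025 = 0.145896 m^2
V = 0.145896 * 12.2 * 0.54 = 0.961163 ≈ 0.961 m^3

0.961 m^3


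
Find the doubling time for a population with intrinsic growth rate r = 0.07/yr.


td = ln(2) / 0.07 = 0.693147 / 0.07 = 9.90210 ≈ 9.9 years

9.9 years


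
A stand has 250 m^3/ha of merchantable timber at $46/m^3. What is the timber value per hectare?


Value = 250 * 46 = $11500/ha

$11500/ha


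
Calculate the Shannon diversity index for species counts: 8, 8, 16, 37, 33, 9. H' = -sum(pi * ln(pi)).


Total N = 8 + 8 + 16 + 37 + 33 + 9 = 111
Per-species terms:
  p = 8/111 = 0.072072; ln(p) = -2.630090; p*ln(p) = 0.072072 * (-2.630090) = -0.189556
  p = 8/111 = 0.072072; ln(p) = -2.630090; p*ln(p) = 0.072072 * (-2.630090) = -0.189556
  p = 16/111 = 0.144144; ln(p) = -1.936942; p*ln(p) = 0.144144 * (-1.936942) = -0.279199
  p = 37/111 = 0.333333; ln(p) = -1.098613; p*ln(p) = 0.333333 * (-1.098613) = -0.366204
  p = 33/111 = 0.297297; ln(p) = -1.213024; p*ln(p) = 0.297297 * (-1.213024) = -0.360628
  p = 9/111 = 0.081081; ln(p) = -2.512307; p*ln(p) = 0.081081 * (-2.512307) = -0.203700
sum(p*ln(p)) = (-0.189556) + (-0.189556) + (-0.279199) + (-0.366204) + (-0.360628) + (-0.203700) = -1.588843
H' = -(-1.588843) = 1.588843 ≈ 1.5888

1.5888


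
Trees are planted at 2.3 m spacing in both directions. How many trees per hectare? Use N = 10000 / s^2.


N = 10000 / 2.3^2 = 10000 / 5.29 = 1890.36 ≈ 1890 trees/ha

1890 trees/ha


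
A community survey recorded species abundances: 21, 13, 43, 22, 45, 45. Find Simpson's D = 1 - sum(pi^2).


Total N = 21 + 13 + 43 + 22 + 45 + 45 = 189
Per-species terms:
  p = 21/189 = 0.111111; p^2 = 0.111111^2 = 0.012346
  p = 13/189 = 0.068783; p^2 = 0.068783^2 = 0.004731
  p = 43/189 = 0.227513; p^2 = 0.227513^2 = 0.051762
  p = 22/189 = 0.116402; p^2 = 0.116402^2 = 0.013549
  p = 45/189 = 0.238095; p^2 = 0.238095^2 = 0.056689
  p = 45/189 = 0.238095; p^2 = 0.238095^2 = 0.056689
sum(p^2) = 0.012346 + 0.004731 + 0.051762 + 0.013549 + 0.056689 + 0.056689 = 0.195766
D = 1 - 0.195766 = 0.804234 ≈ 0.8042

0.8042


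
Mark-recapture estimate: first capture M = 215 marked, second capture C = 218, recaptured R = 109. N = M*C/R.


N = M * C / R = 215 * 218 / 109 = 46870 / 109 = 430

430 individuals


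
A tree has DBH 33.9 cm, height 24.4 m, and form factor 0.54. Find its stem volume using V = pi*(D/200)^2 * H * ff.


(D/200)^2 = (33.9/200)^2 = 0.1695^2 = 0.02873025
BA = 3.141593 * 0.02873025 = 0.0902588 m^2
V = 0.0902588 * 24.4 * 0.54 = 1.18925 ≈ 1.189 m^3

1.189 m^3


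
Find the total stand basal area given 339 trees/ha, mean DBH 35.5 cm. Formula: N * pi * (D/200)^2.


(D/200)^2 = (35.5/200)^2 = 0.1775^2 = 0.03150625
Individual BA = 3.141593 * 0.03150625 = 0.0989798 m^2
Stand BA = 339 * 0.0989798 = 33.5542 ≈ 33.55 m^2/ha

33.55 m^2/ha


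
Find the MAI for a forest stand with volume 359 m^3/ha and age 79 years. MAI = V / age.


MAI = 359 / 79 = 4.5443 ≈ 4.54 m^3/ha/yr

4.54 m^3/ha/yr


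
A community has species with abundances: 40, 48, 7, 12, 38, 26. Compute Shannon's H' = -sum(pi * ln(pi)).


Total N = 40 + 48 + 7 + 12 + 38 + 26 = 171
Per-species terms:
  p = 40/171 = 0.233918; ln(p) = -1.452785; p*ln(p) = 0.233918 * (-1.452785) = -0.339833
  p = 48/171 = 0.280702; ln(p) = -1.270462; p*ln(p) = 0.280702 * (-1.270462) = -0.356621
  p = 7/171 = 0.040936; ln(p) = -3.195745; p*ln(p) = 0.040936 * (-3.195745) = -0.130821
  p = 12/171 = 0.070175; ln(p) = -2.656763; p*ln(p) = 0.070175 * (-2.656763) = -0.186438
  p = 38/171 = 0.222222; ln(p) = -1.504078; p*ln(p) = 0.222222 * (-1.504078) = -0.334239
  p = 26/171 = 0.152047; ln(p) = -1.883566; p*ln(p) = 0.152047 * (-1.883566) = -0.286391
sum(p*ln(p)) = (-0.339833) + (-0.356621) + (-0.130821) + (-0.186438) + (-0.334239) + (-0.286391) = -1.634343
H' = -(-1.634343) = 1.634343 ≈ 1.6343

1.6343


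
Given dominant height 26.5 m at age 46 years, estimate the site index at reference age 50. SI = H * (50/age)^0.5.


50/46 = 1.08696
(1.08696)^0.5 = 1.04257
SI = 26.5 * 1.04257 = 27.6281 ≈ 27.6 m

27.6 m


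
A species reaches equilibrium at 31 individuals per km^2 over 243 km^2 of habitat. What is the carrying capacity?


K = 31 * 243 = 7533 individuals

7533 individuals


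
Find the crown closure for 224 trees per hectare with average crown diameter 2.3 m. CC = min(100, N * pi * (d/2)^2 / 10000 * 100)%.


(d/2)^2 = (2.3/2)^2 = 1.15^2 = 1.3225
Crown area = 3.141593 * 1.3225 = 4.15476 m^2
N * area / 10000 * 100 = 224 * 4.15476 / 10000 * 100 = 9.30666
CC = min(100, 9.30666) = 9.30666 ≈ 9.3%

9.3%


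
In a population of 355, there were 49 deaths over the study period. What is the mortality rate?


Mortality rate = 49 / 355 = 0.138028 ≈ 0.1380

0.1380


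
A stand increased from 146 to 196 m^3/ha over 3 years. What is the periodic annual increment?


PAI = (V2 - V1) / period = (196 - 146) / 3 = 50 / 3 = 16.6667 ≈ 16.67 m^3/ha/yr

16.67 m^3/ha/yr


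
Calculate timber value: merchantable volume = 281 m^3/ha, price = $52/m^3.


Value = 281 * 52 = $14612/ha

$14612/ha


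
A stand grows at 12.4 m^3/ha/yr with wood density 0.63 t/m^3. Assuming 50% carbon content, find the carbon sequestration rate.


C = 12.4 * 0.63 * 0.5 = 3.906 ≈ 3.91 t C/ha/yr

3.91 t C/ha/yr


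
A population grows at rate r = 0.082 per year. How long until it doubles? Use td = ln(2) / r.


td = ln(2) / 0.082 = 0.693147 / 0.082 = 8.45301 ≈ 8.5 years

8.5 years


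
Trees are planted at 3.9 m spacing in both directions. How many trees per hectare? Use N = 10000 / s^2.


N = 10000 / 3.9^2 = 10000 / 15.21 = 657.462 ≈ 657 trees/ha

657 trees/ha


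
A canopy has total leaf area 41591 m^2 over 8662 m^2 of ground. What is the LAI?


LAI = 41591 / 8662 = 4.8015 ≈ 4.80

4.80


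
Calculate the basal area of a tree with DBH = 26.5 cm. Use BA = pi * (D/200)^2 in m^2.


D/200 = 26.5/200 = 0.1325 m
(D/200)^2 = 0.1325^2 = 0.01755625
BA = 3.141593 * 0.01755625 = 0.0551546 ≈ 0.0552 m^2

0.0552 m^2


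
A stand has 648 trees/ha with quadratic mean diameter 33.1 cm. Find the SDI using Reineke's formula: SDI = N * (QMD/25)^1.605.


QMD/25 = 33.1/25 = 1.324
(1.324)^1.605 = exp(1.605 * ln(1.324)) = exp(1.605 * 0.280657) = exp(0.450454) = 1.56902
SDI = 648 * 1.56902 = 1016.72 ≈ 1017

1017


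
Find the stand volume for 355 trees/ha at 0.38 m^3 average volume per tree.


V_stand = 355 * 0.38 = 134.9 m^3/ha

134.9 m^3/ha


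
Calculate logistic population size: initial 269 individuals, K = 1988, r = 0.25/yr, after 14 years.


(K - N0)/N0 = (1988 - 269)/269 = 1719/269 = 6.39033
r*t = 0.25 * 14 = 3.5; exp(-3.5) = 0.0301974
6.39033 * 0.0301974 = 0.192971
1 + 0.192971 = 1.19297
N = 1988 / 1.19297 = 1666.43 ≈ 1666

1666


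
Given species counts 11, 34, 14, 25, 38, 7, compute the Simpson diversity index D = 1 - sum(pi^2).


Total N = 11 + 34 + 14 + 25 + 38 + 7 = 129
Per-species terms:
  p = 11/129 = 0.085271; p^2 = 0.085271^2 = 0.007271
  p = 34/129 = 0.263566; p^2 = 0.263566^2 = 0.069467
  p = 14/129 = 0.108527; p^2 = 0.108527^2 = 0.011778
  p = 25/129 = 0.193798; p^2 = 0.193798^2 = 0.037558
  p = 38/129 = 0.294574; p^2 = 0.294574^2 = 0.086774
  p = 7/129 = 0.054264; p^2 = 0.054264^2 = 0.002945
sum(p^2) = 0.007271 + 0.069467 + 0.011778 + 0.037558 + 0.086774 + 0.002945 = 0.215793
D = 1 - 0.215793 = 0.784207 ≈ 0.7842

0.7842


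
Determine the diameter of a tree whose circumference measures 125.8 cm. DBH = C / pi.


DBH = C / pi = 125.8 / 3.141593 = 40.0434 ≈ 40.04 cm

40.04 cm


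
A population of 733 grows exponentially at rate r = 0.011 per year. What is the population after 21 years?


r*t = 0.011 * 21 = 0.231
exp(0.231) = 1.25986
N = 733 * 1.25986 = 923.477 ≈ 923

923


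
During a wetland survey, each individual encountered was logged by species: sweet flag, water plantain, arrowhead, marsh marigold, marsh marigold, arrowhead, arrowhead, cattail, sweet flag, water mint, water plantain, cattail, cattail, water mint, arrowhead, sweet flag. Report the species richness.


Total individuals logged = 16
Distinct species (count of individuals): sweet flag (3), water plantain (2), arrowhead (4), marsh marigold (2), cattail (3), water mint (2)
Species richness = number of distinct species = 6

6


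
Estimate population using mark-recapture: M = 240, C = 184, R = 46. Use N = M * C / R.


N = M * C / R = 240 * 184 / 46 = 44160 / 46 = 960

960 individuals


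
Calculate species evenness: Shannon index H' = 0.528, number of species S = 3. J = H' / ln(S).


ln(3) = 1.09861
J = H' / ln(S) = 0.528 / 1.09861 = 0.480607 ≈ 0.4806

0.4806


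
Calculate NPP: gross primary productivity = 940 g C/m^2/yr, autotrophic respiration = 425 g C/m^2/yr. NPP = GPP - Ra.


NPP = GPP - Ra = 940 - 425 = 515 g C/m^2/yr

515 g C/m^2/yr


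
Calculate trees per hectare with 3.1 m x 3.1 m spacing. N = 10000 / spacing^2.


N = 10000 / 3.1^2 = 10000 / 9.61 = 1040.58 ≈ 1041 trees/ha

1041 trees/ha


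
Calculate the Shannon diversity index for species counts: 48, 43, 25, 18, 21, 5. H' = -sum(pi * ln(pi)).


Total N = 48 + 43 + 25 + 18 + 21 + 5 = 160
Per-species terms:
  p = 48/160 = 0.300000; ln(p) = -1.203973; p*ln(p) = 0.300000 * (-1.203973) = -0.361192
  p = 43/160 = 0.268750; ln(p) = -1.313974; p*ln(p) = 0.268750 * (-1.313974) = -0.353131
  p = 25/160 = 0.156250; ln(p) = -1.856298; p*ln(p) = 0.156250 * (-1.856298) = -0.290047
  p = 18/160 = 0.112500; ln(p) = -2.184802; p*ln(p) = 0.112500 * (-2.184802) = -0.245790
  p = 21/160 = 0.131250; ln(p) = -2.030651; p*ln(p) = 0.131250 * (-2.030651) = -0.266523
  p = 5/160 = 0.031250; ln(p) = -3.465736; p*ln(p) = 0.031250 * (-3.465736) = -0.108304
sum(p*ln(p)) = (-0.361192) + (-0.353131) + (-0.290047) + (-0.245790) + (-0.266523) + (-0.108304) = -1.624987
H' = -(-1.624987) = 1.624987 ≈ 1.6250

1.6250


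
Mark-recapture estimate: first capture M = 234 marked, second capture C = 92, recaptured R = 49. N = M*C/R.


N = M * C / R = 234 * 92 / 49 = 21528 / 49 = 439.35 ≈ 439

439 individuals


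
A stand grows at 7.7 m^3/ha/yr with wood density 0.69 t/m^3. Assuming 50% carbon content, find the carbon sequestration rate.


C = 7.7 * 0.69 * 0.5 = 2.6565 ≈ 2.66 t C/ha/yr

2.66 t C/ha/yr


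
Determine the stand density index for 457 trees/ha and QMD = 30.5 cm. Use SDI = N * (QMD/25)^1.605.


QMD/25 = 30.5/25 = 1.22
(1.22)^1.605 = exp(1.605 * ln(1.22)) = exp(1.605 * 0.198851) = exp(0.319156) = 1.37597
SDI = 457 * 1.37597 = 628.818 ≈ 629

629


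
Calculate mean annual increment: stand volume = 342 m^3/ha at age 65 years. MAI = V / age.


MAI = 342 / 65 = 5.2615 ≈ 5.26 m^3/ha/yr

5.26 m^3/ha/yr


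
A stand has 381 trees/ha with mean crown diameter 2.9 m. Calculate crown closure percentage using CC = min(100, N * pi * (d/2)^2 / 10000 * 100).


(d/2)^2 = (2.9/2)^2 = 1.45^2 = 2.1025
Crown area = 3.141593 * 2.1025 = 6.60520 m^2
N * area / 10000 * 100 = 381 * 6.60520 / 10000 * 100 = 25.1658
CC = min(100, 25.1658) = 25.1658 ≈ 25.2%

25.2%


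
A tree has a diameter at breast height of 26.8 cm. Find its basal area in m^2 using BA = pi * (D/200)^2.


D/200 = 26.8/200 = 0.134 m
(D/200)^2 = 0.134^2 = 0.017956
BA = 3.141593 * 0.017956 = 0.0564104 ≈ 0.0564 m^2

0.0564 m^2


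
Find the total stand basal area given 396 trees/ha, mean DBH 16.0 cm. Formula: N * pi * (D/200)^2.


(D/200)^2 = (16.0/200)^2 = 0.08^2 = 0.0064
Individual BA = 3.141593 * 0.0064 = 0.0201062 m^2
Stand BA = 396 * 0.0201062 = 7.96206 ≈ 7.96 m^2/ha

7.96 m^2/ha


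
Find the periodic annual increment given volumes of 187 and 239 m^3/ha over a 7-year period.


PAI = (V2 - V1) / period = (239 - 187) / 7 = 52 / 7 = 7.4286 ≈ 7.43 m^3/ha/yr

7.43 m^3/ha/yr


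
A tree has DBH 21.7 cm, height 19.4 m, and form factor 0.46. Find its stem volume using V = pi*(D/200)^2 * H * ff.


(D/200)^2 = (21.7/200)^2 = 0.1085^2 = 0.01177225
BA = 3.141593 * 0.01177225 = 0.0369836 m^2
V = 0.0369836 * 19.4 * 0.46 = 0.330042 ≈ 0.330 m^3

0.330 m^3


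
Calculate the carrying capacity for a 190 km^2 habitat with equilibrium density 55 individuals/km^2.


K = 55 * 190 = 10450 individuals

10450 individuals


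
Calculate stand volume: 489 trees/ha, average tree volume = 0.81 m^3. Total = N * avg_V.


V_stand = 489 * 0.81 = 396.09 ≈ 396.1 m^3/ha

396.1 m^3/ha


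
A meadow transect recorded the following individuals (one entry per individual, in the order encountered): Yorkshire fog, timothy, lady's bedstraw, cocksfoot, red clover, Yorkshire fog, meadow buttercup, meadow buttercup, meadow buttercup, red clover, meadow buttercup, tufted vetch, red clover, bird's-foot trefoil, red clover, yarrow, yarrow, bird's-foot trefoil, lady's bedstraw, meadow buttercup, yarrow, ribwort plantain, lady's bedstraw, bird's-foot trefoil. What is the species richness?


Total individuals logged = 24
Distinct species (count of individuals): Yorkshire fog (2), timothy (1), lady's bedstraw (3), cocksfoot (1), red clover (4), meadow buttercup (5), tufted vetch (1), bird's-foot trefoil (3), yarrow (3), ribwort plantain (1)
Species richness = number of distinct species = 10

10


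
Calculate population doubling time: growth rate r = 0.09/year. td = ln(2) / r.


td = ln(2) / 0.09 = 0.693147 / 0.09 = 7.70163 ≈ 7.7 years

7.7 years


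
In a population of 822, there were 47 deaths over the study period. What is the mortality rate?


Mortality rate = 47 / 822 = 0.057178 ≈ 0.0572

0.0572


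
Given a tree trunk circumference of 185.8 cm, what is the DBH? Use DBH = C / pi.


DBH = C / pi = 185.8 / 3.141593 = 59.1420 ≈ 59.14 cm

59.14 cm


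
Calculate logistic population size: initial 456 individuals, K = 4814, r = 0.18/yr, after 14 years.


(K - N0)/N0 = (4814 - 456)/456 = 4358/456 = 9.55702
r*t = 0.18 * 14 = 2.52; exp(-2.52) = 0.0804596
9.55702 * 0.0804596 = 0.768954
1 + 0.768954 = 1.76895
N = 4814 / 1.76895 = 2721.39 ≈ 2721

2721


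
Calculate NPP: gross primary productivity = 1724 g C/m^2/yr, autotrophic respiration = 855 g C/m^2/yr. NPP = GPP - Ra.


NPP = GPP - Ra = 1724 - 855 = 869 g C/m^2/yr

869 g C/m^2/yr


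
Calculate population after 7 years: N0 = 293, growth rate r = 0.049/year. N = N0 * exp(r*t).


r*t = 0.049 * 7 = 0.343
exp(0.343) = 1.40917
N = 293 * 1.40917 = 412.887 ≈ 413

413


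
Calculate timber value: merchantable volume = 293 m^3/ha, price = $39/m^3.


Value = 293 * 39 = $11427/ha

$11427/ha


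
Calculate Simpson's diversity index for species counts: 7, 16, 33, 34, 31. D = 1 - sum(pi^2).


Total N = 7 + 16 + 33 + 34 + 31 = 121
Per-species terms:
  p = 7/121 = 0.057851; p^2 = 0.057851^2 = 0.003347
  p = 16/121 = 0.132231; p^2 = 0.132231^2 = 0.017485
  p = 33/121 = 0.272727; p^2 = 0.272727^2 = 0.074380
  p = 34/121 = 0.280992; p^2 = 0.280992^2 = 0.078957
  p = 31/121 = 0.256198; p^2 = 0.256198^2 = 0.065637
sum(p^2) = 0.003347 + 0.017485 + 0.074380 + 0.078957 + 0.065637 = 0.239806
D = 1 - 0.239806 = 0.760194 ≈ 0.7602

0.7602


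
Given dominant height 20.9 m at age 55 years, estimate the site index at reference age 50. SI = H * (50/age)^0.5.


50/55 = 0.909091
(0.909091)^0.5 = 0.953463
SI = 20.9 * 0.953463 = 19.9274 ≈ 19.9 m

19.9 m


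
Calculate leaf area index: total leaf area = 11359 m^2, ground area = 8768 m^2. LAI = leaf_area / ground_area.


LAI = 11359 / 8768 = 1.2955 ≈ 1.30

1.30


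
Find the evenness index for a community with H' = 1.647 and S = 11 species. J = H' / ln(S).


ln(11) = 2.39790
J = H' / ln(S) = 1.647 / 2.39790 = 0.686851 ≈ 0.6869

0.6869


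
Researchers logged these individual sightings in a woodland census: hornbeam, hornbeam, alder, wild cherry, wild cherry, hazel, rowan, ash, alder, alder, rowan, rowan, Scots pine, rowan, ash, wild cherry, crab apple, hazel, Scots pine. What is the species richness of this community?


Total individuals logged = 19
Distinct species (count of individuals): hornbeam (2), alder (3), wild cherry (3), hazel (2), rowan (4), ash (2), Scots pine (2), crab apple (1)
Species richness = number of distinct species = 8

8


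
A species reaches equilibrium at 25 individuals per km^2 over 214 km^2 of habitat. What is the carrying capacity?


K = 25 * 214 = 5350 individuals

5350 individuals


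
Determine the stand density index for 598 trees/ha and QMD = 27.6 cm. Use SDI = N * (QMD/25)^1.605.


QMD/25 = 27.6/25 = 1.104
(1.104)^1.605 = exp(1.605 * ln(1.104)) = exp(1.605 * 0.0989399) = exp(0.158799) = 1.17210
SDI = 598 * 1.17210 = 700.916 ≈ 701

701


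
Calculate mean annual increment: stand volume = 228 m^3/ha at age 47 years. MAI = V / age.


MAI = 228 / 47 = 4.8511 ≈ 4.85 m^3/ha/yr

4.85 m^3/ha/yr


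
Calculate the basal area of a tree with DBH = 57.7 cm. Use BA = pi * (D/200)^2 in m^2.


D/200 = 57.7/200 = 0.2885 m
(D/200)^2 = 0.2885^2 = 0.08323225
BA = 3.141593 * 0.08323225 = 0.261482 ≈ 0.2615 m^2

0.2615 m^2


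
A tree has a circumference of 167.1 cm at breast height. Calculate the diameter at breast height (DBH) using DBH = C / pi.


DBH = C / pi = 167.1 / 3.141593 = 53.1896 ≈ 53.19 cm

53.19 cm


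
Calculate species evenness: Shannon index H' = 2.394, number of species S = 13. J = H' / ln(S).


ln(13) = 2.56495
J = H' / ln(S) = 2.394 / 2.56495 = 0.933352 ≈ 0.9334

0.9334


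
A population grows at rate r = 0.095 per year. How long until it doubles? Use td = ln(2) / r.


td = ln(2) / 0.095 = 0.693147 / 0.095 = 7.29628 ≈ 7.3 years

7.3 years


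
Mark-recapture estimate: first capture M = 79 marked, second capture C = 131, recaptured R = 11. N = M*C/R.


N = M * C / R = 79 * 131 / 11 = 10349 / 11 = 940.82 ≈ 941

941 individuals


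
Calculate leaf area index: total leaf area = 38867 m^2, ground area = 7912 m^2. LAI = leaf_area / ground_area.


LAI = 38867 / 7912 = 4.9124 ≈ 4.91

4.91


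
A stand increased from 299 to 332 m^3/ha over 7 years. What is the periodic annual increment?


PAI = (V2 - V1) / period = (332 - 299) / 7 = 33 / 7 = 4.7143 ≈ 4.71 m^3/ha/yr

4.71 m^3/ha/yr


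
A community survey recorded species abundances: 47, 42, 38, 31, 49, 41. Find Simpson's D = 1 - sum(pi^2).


Total N = 47 + 42 + 38 + 31 + 49 + 41 = 248
Per-species terms:
  p = 47/248 = 0.189516; p^2 = 0.189516^2 = 0.035916
  p = 42/248 = 0.169355; p^2 = 0.169355^2 = 0.028681
  p = 38/248 = 0.153226; p^2 = 0.153226^2 = 0.023478
  p = 31/248 = 0.125000; p^2 = 0.125000^2 = 0.015625
  p = 49/248 = 0.197581; p^2 = 0.197581^2 = 0.039038
  p = 41/248 = 0.165323; p^2 = 0.165323^2 = 0.027332
sum(p^2) = 0.035916 + 0.028681 + 0.023478 + 0.015625 + 0.039038 + 0.027332 = 0.170070
D = 1 - 0.170070 = 0.829930 ≈ 0.8299

0.8299


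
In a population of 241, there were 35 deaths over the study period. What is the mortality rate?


Mortality rate = 35 / 241 = 0.145228 ≈ 0.1452

0.1452


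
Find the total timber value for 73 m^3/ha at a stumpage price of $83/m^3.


Value = 73 * 83 = $6059/ha

$6059/ha


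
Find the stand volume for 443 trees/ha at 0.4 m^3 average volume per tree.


V_stand = 443 * 0.4 = 177.2 m^3/ha

177.2 m^3/ha


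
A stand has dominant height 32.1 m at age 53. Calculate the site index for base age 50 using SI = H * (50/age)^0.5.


50/53 = 0.943396
(0.943396)^0.5 = 0.971286
SI = 32.1 * 0.971286 = 31.1783 ≈ 31.2 m

31.2 m


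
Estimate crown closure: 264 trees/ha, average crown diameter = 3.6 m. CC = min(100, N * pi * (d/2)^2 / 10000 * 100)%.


(d/2)^2 = (3.6/2)^2 = 1.8^2 = 3.24
Crown area = 3.141593 * 3.24 = 10.1788 m^2
N * area / 10000 * 100 = 264 * 10.1788 / 10000 * 100 = 26.8720
CC = min(100, 26.8720) = 26.8720 ≈ 26.9%

26.9%


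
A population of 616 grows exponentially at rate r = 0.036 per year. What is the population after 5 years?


r*t = 0.036 * 5 = 0.18
exp(0.18) = 1.19722
N = 616 * 1.19722 = 737.488 ≈ 737

737


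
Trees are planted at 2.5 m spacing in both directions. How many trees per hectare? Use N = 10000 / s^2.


N = 10000 / 2.5^2 = 10000 / 6.25 = 1600.00 ≈ 1600 trees/ha

1600 trees/ha


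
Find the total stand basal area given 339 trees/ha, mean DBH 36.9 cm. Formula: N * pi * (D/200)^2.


(D/200)^2 = (36.9/200)^2 = 0.1845^2 = 0.03404025
Individual BA = 3.141593 * 0.03404025 = 0.106941 m^2
Stand BA = 339 * 0.106941 = 36.2530 ≈ 36.25 m^2/ha

36.25 m^2/ha


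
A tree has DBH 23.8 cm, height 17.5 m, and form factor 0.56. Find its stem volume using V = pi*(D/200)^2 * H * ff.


(D/200)^2 = (23.8/200)^2 = 0.119^2 = 0.014161
BA = 3.141593 * 0.014161 = 0.0444881 m^2
V = 0.0444881 * 17.5 * 0.56 = 0.435983 ≈ 0.436 m^3

0.436 m^3


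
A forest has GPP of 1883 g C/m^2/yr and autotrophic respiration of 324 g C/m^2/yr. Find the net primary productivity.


NPP = GPP - Ra = 1883 - 324 = 1559 g C/m^2/yr

1559 g C/m^2/yr


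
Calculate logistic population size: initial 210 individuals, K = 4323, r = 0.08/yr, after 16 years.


(K - N0)/N0 = (4323 - 210)/210 = 4113/210 = 19.5857
r*t = 0.08 * 16 = 1.28; exp(-1.28) = 0.278037
19.5857 * 0.278037 = 5.44555
1 + 5.44555 = 6.44555
N = 4323 / 6.44555 = 670.695 ≈ 671

671


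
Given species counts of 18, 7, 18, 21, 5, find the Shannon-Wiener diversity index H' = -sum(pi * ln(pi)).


Total N = 18 + 7 + 18 + 21 + 5 = 69
Per-species terms:
  p = 18/69 = 0.260870; ln(p) = -1.343733; p*ln(p) = 0.260870 * (-1.343733) = -0.350540
  p = 7/69 = 0.101449; ln(p) = -2.288199; p*ln(p) = 0.101449 * (-2.288199) = -0.232136
  p = 18/69 = 0.260870; ln(p) = -1.343733; p*ln(p) = 0.260870 * (-1.343733) = -0.350540
  p = 21/69 = 0.304348; ln(p) = -1.189583; p*ln(p) = 0.304348 * (-1.189583) = -0.362047
  p = 5/69 = 0.072464; ln(p) = -2.624665; p*ln(p) = 0.072464 * (-2.624665) = -0.190194
sum(p*ln(p)) = (-0.350540) + (-0.232136) + (-0.350540) + (-0.362047) + (-0.190194) = -1.485457
H' = -(-1.485457) = 1.485457 ≈ 1.4855

1.4855


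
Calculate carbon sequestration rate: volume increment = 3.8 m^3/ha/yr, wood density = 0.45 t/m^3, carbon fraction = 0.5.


C = 3.8 * 0.45 * 0.5 = 0.855 ≈ 0.86 t C/ha/yr

0.86 t C/ha/yr


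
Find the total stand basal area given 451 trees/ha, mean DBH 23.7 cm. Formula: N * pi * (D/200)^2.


(D/200)^2 = (23.7/200)^2 = 0.1185^2 = 0.01404225
Individual BA = 3.141593 * 0.01404225 = 0.0441150 m^2
Stand BA = 451 * 0.0441150 = 19.8959 ≈ 19.90 m^2/ha

19.90 m^2/ha


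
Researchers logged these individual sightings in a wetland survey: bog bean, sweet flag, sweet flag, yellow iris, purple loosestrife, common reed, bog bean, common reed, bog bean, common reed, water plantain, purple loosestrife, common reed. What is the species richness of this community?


Total individuals logged = 13
Distinct species (count of individuals): bog bean (3), sweet flag (2), yellow iris (1), purple loosestrife (2), common reed (4), water plantain (1)
Species richness = number of distinct species = 6

6


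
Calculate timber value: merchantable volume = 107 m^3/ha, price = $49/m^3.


Value = 107 * 49 = $5243/ha

$5243/ha


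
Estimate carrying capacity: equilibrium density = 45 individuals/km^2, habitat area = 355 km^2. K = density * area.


K = 45 * 355 = 15975 individuals

15975 individuals


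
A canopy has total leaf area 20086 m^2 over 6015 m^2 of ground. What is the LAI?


LAI = 20086 / 6015 = 3.3393 ≈ 3.34

3.34


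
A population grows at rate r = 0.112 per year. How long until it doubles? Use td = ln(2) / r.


td = ln(2) / 0.112 = 0.693147 / 0.112 = 6.18881 ≈ 6.2 years

6.2 years


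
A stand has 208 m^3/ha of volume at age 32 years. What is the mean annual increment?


MAI = 208 / 32 = 6.50 m^3/ha/yr

6.50 m^3/ha/yr


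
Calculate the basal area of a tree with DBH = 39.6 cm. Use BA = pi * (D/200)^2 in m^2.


D/200 = 39.6/200 = 0.198 m
(D/200)^2 = 0.198^2 = 0.039204
BA = 3.141593 * 0.039204 = 0.123163 ≈ 0.1232 m^2

0.1232 m^2


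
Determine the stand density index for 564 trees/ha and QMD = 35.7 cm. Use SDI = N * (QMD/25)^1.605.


QMD/25 = 35.7/25 = 1.428
(1.428)^1.605 = exp(1.605 * ln(1.428)) = exp(1.605 * 0.356275) = exp(0.571821) = 1.77149
SDI = 564 * 1.77149 = 999.120 ≈ 999

999


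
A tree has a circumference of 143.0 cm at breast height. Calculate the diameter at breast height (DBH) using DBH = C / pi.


DBH = C / pi = 143.0 / 3.141593 = 45.5183 ≈ 45.52 cm

45.52 cm


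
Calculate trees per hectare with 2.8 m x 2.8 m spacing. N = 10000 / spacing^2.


N = 10000 / 2.8^2 = 10000 / 7.84 = 1275.51 ≈ 1276 trees/ha

1276 trees/ha


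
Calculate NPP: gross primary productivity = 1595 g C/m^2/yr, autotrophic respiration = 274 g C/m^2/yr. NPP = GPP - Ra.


NPP = GPP - Ra = 1595 - 274 = 1321 g C/m^2/yr

1321 g C/m^2/yr


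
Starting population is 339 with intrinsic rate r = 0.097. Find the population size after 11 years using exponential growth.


r*t = 0.097 * 11 = 1.067
exp(1.067) = 2.90665
N = 339 * 2.90665 = 985.354 ≈ 985

985


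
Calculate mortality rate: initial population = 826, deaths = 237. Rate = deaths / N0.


Mortality rate = 237 / 826 = 0.286925 ≈ 0.2869

0.2869


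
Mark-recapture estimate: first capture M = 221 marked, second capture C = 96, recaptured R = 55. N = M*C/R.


N = M * C / R = 221 * 96 / 55 = 21216 / 55 = 385.75 ≈ 386

386 individuals


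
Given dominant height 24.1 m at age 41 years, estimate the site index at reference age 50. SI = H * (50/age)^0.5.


50/41 = 1.21951
(1.21951)^0.5 = 1.10431
SI = 24.1 * 1.10431 = 26.6139 ≈ 26.6 m

26.6 m


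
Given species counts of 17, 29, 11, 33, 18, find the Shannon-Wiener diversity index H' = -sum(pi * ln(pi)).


Total N = 17 + 29 + 11 + 33 + 18 = 108
Per-species terms:
  p = 17/108 = 0.157407; ln(p) = -1.848920; p*ln(p) = 0.157407 * (-1.848920) = -0.291033
  p = 29/108 = 0.268519; ln(p) = -1.314834; p*ln(p) = 0.268519 * (-1.314834) = -0.353058
  p = 11/108 = 0.101852; ln(p) = -2.284234; p*ln(p) = 0.101852 * (-2.284234) = -0.232654
  p = 33/108 = 0.305556; ln(p) = -1.185622; p*ln(p) = 0.305556 * (-1.185622) = -0.362274
  p = 18/108 = 0.166667; ln(p) = -1.791757; p*ln(p) = 0.166667 * (-1.791757) = -0.298627
sum(p*ln(p)) = (-0.291033) + (-0.353058) + (-0.232654) + (-0.362274) + (-0.298627) = -1.537646
H' = -(-1.537646) = 1.537646 ≈ 1.5376

1.5376


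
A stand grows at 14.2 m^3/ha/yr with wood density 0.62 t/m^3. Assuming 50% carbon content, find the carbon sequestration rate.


C = 14.2 * 0.62 * 0.5 = 4.402 ≈ 4.40 t C/ha/yr

4.40 t C/ha/yr


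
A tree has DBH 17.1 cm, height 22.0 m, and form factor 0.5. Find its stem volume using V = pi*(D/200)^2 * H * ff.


(D/200)^2 = (17.1/200)^2 = 0.0855^2 = 0.00731025
BA = 3.141593 * 0.00731025 = 0.0229658 m^2
V = 0.0229658 * 22.0 * 0.5 = 0.252624 ≈ 0.253 m^3

0.253 m^3


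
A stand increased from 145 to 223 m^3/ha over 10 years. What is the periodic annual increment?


PAI = (V2 - V1) / period = (223 - 145) / 10 = 78 / 10 = 7.80 m^3/ha/yr

7.80 m^3/ha/yr


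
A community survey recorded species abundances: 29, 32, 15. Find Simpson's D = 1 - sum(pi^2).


Total N = 29 + 32 + 15 = 76
Per-species terms:
  p = 29/76 = 0.381579; p^2 = 0.381579^2 = 0.145603
  p = 32/76 = 0.421053; p^2 = 0.421053^2 = 0.177286
  p = 15/76 = 0.197368; p^2 = 0.197368^2 = 0.038954
sum(p^2) = 0.145603 + 0.177286 + 0.038954 = 0.361843
D = 1 - 0.361843 = 0.638157 ≈ 0.6382

0.6382


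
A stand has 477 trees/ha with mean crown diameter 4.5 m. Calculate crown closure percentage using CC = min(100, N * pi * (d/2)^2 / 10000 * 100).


(d/2)^2 = (4.5/2)^2 = 2.25^2 = 5.0625
Crown area = 3.141593 * 5.0625 = 15.9043 m^2
N * area / 10000 * 100 = 477 * 15.9043 / 10000 * 100 = 75.8635
CC = min(100, 75.8635) = 75.8635 ≈ 75.9%

75.9%


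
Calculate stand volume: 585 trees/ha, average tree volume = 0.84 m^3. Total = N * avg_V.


V_stand = 585 * 0.84 = 491.4 m^3/ha

491.4 m^3/ha


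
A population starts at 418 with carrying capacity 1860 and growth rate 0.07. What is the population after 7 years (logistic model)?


(K - N0)/N0 = (1860 - 418)/418 = 1442/418 = 3.44976
r*t = 0.07 * 7 = 0.49; exp(-0.49) = 0.612626
3.44976 * 0.612626 = 2.11341
1 + 2.11341 = 3.11341
N = 1860 / 3.11341 = 597.416 ≈ 597

597


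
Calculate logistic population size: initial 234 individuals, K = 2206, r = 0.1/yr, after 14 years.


(K - N0)/N0 = (2206 - 234)/234 = 1972/234 = 8.42735
r*t = 0.1 * 14 = 1.4; exp(-1.4) = 0.246597
8.42735 * 0.246597 = 2.07816
1 + 2.07816 = 3.07816
N = 2206 / 3.07816 = 716.662 ≈ 717

717


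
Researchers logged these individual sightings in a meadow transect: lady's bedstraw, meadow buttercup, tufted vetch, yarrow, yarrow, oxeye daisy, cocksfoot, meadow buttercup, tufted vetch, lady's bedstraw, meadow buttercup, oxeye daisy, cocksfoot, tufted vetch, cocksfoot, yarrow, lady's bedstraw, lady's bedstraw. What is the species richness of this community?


Total individuals logged = 18
Distinct species (count of individuals): lady's bedstraw (4), meadow buttercup (3), tufted vetch (3), yarrow (3), oxeye daisy (2), cocksfoot (3)
Species richness = number of distinct species = 6

6


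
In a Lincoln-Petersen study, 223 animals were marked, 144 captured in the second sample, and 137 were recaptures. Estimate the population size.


N = M * C / R = 223 * 144 / 137 = 32112 / 137 = 234.39 ≈ 234

234 individuals


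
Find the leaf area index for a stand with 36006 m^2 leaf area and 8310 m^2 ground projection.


LAI = 36006 / 8310 = 4.3329 ≈ 4.33

4.33


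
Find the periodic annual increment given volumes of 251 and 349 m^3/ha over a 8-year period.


PAI = (V2 - V1) / period = (349 - 251) / 8 = 98 / 8 = 12.25 m^3/ha/yr

12.25 m^3/ha/yr


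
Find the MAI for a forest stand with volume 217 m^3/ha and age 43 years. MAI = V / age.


MAI = 217 / 43 = 5.0465 ≈ 5.05 m^3/ha/yr

5.05 m^3/ha/yr


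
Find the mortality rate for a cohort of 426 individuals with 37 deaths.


Mortality rate = 37 / 426 = 0.086854 ≈ 0.0869

0.0869


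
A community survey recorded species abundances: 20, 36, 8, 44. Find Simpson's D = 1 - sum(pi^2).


Total N = 20 + 36 + 8 + 44 = 108
Per-species terms:
  p = 20/108 = 0.185185; p^2 = 0.185185^2 = 0.034293
  p = 36/108 = 0.333333; p^2 = 0.333333^2 = 0.111111
  p = 8/108 = 0.074074; p^2 = 0.074074^2 = 0.005487
  p = 44/108 = 0.407407; p^2 = 0.407407^2 = 0.165980
sum(p^2) = 0.034293 + 0.111111 + 0.005487 + 0.165980 = 0.316871
D = 1 - 0.316871 = 0.683129 ≈ 0.6831

0.6831


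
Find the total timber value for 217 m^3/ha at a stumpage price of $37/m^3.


Value = 217 * 37 = $8029/ha

$8029/ha


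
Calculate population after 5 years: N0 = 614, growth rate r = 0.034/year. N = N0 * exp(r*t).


r*t = 0.034 * 5 = 0.17
exp(0.17) = 1.18530
N = 614 * 1.18530 = 727.774 ≈ 728

728


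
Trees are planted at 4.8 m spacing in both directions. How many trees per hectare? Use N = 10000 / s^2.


N = 10000 / 4.8^2 = 10000 / 23.04 = 434.028 ≈ 434 trees/ha

434 trees/ha


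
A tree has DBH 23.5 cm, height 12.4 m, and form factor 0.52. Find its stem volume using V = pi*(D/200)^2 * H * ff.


(D/200)^2 = (23.5/200)^2 = 0.1175^2 = 0.01380625
BA = 3.141593 * 0.01380625 = 0.0433736 m^2
V = 0.0433736 * 12.4 * 0.52 = 0.279673 ≈ 0.280 m^3

0.280 m^3


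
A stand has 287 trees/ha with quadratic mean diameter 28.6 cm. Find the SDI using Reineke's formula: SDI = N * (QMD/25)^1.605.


QMD/25 = 28.6/25 = 1.144
(1.144)^1.605 = exp(1.605 * ln(1.144)) = exp(1.605 * 0.134531) = exp(0.215922) = 1.24101
SDI = 287 * 1.24101 = 356.170 ≈ 356

356


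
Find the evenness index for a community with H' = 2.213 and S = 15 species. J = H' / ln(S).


ln(15) = 2.70805
J = H' / ln(S) = 2.213 / 2.70805 = 0.817193 ≈ 0.8172

0.8172


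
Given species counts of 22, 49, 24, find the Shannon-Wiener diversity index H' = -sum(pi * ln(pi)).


Total N = 22 + 49 + 24 = 95
Per-species terms:
  p = 22/95 = 0.231579; ln(p) = -1.462834; p*ln(p) = 0.231579 * (-1.462834) = -0.338762
  p = 49/95 = 0.515789; ln(p) = -0.662058; p*ln(p) = 0.515789 * (-0.662058) = -0.341482
  p = 24/95 = 0.252632; ln(p) = -1.375821; p*ln(p) = 0.252632 * (-1.375821) = -0.347576
sum(p*ln(p)) = (-0.338762) + (-0.341482) + (-0.347576) = -1.027820
H' = -(-1.027820) = 1.027820 ≈ 1.0278

1.0278


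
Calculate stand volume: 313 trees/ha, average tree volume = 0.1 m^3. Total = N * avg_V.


V_stand = 313 * 0.1 = 31.3 m^3/ha

31.3 m^3/ha


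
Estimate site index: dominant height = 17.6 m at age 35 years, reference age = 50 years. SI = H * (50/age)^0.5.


50/35 = 1.42857
(1.42857)^0.5 = 1.19523
SI = 17.6 * 1.19523 = 21.0360 ≈ 21.0 m

21.0 m


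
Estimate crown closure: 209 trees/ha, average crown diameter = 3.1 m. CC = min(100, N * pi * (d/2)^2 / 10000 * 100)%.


(d/2)^2 = (3.1/2)^2 = 1.55^2 = 2.4025
Crown area = 3.141593 * 2.4025 = 7.54768 m^2
N * area / 10000 * 100 = 209 * 7.54768 / 10000 * 100 = 15.7747
CC = min(100, 15.7747) = 15.7747 ≈ 15.8%

15.8%


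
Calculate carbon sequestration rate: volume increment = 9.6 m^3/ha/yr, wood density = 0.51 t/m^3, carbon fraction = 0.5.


C = 9.6 * 0.51 * 0.5 = 2.448 ≈ 2.45 t C/ha/yr

2.45 t C/ha/yr


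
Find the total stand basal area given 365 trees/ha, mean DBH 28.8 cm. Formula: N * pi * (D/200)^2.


(D/200)^2 = (28.8/200)^2 = 0.144^2 = 0.020736
Individual BA = 3.141593 * 0.020736 = 0.0651441 m^2
Stand BA = 365 * 0.0651441 = 23.7776 ≈ 23.78 m^2/ha

23.78 m^2/ha


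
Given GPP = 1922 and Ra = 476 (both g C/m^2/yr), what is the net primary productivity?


NPP = GPP - Ra = 1922 - 476 = 1446 g C/m^2/yr

1446 g C/m^2/yr


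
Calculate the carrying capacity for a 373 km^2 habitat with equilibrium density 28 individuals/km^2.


K = 28 * 373 = 10444 individuals

10444 individuals


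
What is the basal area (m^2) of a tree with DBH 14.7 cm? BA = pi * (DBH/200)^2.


D/200 = 14.7/200 = 0.0735 m
(D/200)^2 = 0.0735^2 = 0.00540225
BA = 3.141593 * 0.00540225 = 0.0169717 ≈ 0.0170 m^2

0.0170 m^2


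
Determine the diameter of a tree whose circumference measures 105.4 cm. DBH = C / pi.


DBH = C / pi = 105.4 / 3.141593 = 33.5499 ≈ 33.55 cm

33.55 cm


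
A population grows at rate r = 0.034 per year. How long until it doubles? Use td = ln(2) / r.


td = ln(2) / 0.034 = 0.693147 / 0.034 = 20.3867 ≈ 20.4 years

20.4 years


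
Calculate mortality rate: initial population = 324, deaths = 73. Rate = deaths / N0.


Mortality rate = 73 / 324 = 0.225309 ≈ 0.2253

0.2253


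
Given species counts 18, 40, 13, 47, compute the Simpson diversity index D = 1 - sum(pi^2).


Total N = 18 + 40 + 13 + 47 = 118
Per-species terms:
  p = 18/118 = 0.152542; p^2 = 0.152542^2 = 0.023269
  p = 40/118 = 0.338983; p^2 = 0.338983^2 = 0.114909
  p = 13/118 = 0.110169; p^2 = 0.110169^2 = 0.012137
  p = 47/118 = 0.398305; p^2 = 0.398305^2 = 0.158647
sum(p^2) = 0.023269 + 0.114909 + 0.012137 + 0.158647 = 0.308962
D = 1 - 0.308962 = 0.691038 ≈ 0.6910

0.6910


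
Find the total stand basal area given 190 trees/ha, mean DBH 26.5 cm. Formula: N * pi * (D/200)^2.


(D/200)^2 = (26.5/200)^2 = 0.1325^2 = 0.01755625
Individual BA = 3.141593 * 0.01755625 = 0.0551546 m^2
Stand BA = 190 * 0.0551546 = 10.4794 ≈ 10.48 m^2/ha

10.48 m^2/ha
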